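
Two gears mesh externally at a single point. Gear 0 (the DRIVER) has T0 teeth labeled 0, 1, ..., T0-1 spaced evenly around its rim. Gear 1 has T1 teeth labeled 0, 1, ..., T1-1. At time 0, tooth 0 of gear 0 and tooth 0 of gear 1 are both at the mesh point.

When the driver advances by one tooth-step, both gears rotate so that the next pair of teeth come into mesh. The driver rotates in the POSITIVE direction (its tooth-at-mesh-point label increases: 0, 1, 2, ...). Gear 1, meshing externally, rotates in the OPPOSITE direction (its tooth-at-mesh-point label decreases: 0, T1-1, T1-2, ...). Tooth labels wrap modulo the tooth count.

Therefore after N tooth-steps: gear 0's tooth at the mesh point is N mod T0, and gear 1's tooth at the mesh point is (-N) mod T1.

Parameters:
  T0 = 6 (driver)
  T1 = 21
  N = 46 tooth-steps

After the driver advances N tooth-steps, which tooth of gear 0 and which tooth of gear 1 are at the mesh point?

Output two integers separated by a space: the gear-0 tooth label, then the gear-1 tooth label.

Answer: 4 17

Derivation:
Gear 0 (driver, T0=6): tooth at mesh = N mod T0
  46 = 7 * 6 + 4, so 46 mod 6 = 4
  gear 0 tooth = 4
Gear 1 (driven, T1=21): tooth at mesh = (-N) mod T1
  46 = 2 * 21 + 4, so 46 mod 21 = 4
  (-46) mod 21 = (-4) mod 21 = 21 - 4 = 17
Mesh after 46 steps: gear-0 tooth 4 meets gear-1 tooth 17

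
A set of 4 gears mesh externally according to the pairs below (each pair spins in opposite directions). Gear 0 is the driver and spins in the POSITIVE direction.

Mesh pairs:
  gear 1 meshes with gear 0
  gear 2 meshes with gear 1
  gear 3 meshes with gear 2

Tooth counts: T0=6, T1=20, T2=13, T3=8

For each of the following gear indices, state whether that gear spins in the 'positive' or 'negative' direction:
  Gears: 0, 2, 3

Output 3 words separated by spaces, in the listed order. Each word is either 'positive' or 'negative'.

Answer: positive positive negative

Derivation:
Gear 0 (driver): positive (depth 0)
  gear 1: meshes with gear 0 -> depth 1 -> negative (opposite of gear 0)
  gear 2: meshes with gear 1 -> depth 2 -> positive (opposite of gear 1)
  gear 3: meshes with gear 2 -> depth 3 -> negative (opposite of gear 2)
Queried indices 0, 2, 3 -> positive, positive, negative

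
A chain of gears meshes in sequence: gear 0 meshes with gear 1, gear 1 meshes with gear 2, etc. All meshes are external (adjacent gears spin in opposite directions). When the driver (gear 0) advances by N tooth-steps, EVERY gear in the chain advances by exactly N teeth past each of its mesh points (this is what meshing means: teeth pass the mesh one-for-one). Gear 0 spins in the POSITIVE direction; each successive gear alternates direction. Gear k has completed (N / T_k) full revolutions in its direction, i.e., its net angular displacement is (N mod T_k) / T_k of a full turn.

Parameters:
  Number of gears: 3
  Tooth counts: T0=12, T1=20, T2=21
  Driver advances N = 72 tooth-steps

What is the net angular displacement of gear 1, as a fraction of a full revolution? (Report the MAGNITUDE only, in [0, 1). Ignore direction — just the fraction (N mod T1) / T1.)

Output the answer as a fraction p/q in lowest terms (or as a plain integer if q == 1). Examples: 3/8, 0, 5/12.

Chain of 3 gears, tooth counts: [12, 20, 21]
  gear 0: T0=12, direction=positive, advance = 72 mod 12 = 0 teeth = 0/12 turn
  gear 1: T1=20, direction=negative, advance = 72 mod 20 = 12 teeth = 12/20 turn
  gear 2: T2=21, direction=positive, advance = 72 mod 21 = 9 teeth = 9/21 turn
Gear 1: 72 mod 20 = 12
Fraction = 12 / 20 = 3/5 (gcd(12,20)=4) = 3/5

Answer: 3/5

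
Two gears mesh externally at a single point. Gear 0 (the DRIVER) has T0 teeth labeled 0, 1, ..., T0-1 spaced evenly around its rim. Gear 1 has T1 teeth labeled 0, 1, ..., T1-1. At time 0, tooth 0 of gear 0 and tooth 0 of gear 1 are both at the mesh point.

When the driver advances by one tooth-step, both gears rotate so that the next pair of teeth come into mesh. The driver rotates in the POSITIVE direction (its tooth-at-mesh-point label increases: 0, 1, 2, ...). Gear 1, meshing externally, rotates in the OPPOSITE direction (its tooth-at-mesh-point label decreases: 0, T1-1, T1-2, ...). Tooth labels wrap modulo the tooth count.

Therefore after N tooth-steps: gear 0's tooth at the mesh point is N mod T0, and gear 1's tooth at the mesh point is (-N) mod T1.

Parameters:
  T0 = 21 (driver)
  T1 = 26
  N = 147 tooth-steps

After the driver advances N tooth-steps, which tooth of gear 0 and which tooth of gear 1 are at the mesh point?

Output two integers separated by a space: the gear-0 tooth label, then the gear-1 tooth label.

Answer: 0 9

Derivation:
Gear 0 (driver, T0=21): tooth at mesh = N mod T0
  147 = 7 * 21 + 0, so 147 mod 21 = 0
  gear 0 tooth = 0
Gear 1 (driven, T1=26): tooth at mesh = (-N) mod T1
  147 = 5 * 26 + 17, so 147 mod 26 = 17
  (-147) mod 26 = (-17) mod 26 = 26 - 17 = 9
Mesh after 147 steps: gear-0 tooth 0 meets gear-1 tooth 9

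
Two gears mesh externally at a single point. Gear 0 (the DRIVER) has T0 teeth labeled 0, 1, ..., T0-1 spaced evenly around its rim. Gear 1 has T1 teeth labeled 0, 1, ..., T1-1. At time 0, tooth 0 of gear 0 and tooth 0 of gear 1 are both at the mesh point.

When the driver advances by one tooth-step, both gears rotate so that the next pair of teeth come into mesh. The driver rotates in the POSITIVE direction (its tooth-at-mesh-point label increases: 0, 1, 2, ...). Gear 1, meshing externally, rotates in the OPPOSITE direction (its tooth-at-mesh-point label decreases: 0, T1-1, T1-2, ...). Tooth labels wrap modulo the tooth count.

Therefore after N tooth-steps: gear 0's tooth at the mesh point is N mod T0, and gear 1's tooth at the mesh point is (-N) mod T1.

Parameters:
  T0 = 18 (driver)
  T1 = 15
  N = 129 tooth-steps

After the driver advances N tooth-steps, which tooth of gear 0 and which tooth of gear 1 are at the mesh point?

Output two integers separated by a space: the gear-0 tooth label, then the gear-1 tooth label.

Gear 0 (driver, T0=18): tooth at mesh = N mod T0
  129 = 7 * 18 + 3, so 129 mod 18 = 3
  gear 0 tooth = 3
Gear 1 (driven, T1=15): tooth at mesh = (-N) mod T1
  129 = 8 * 15 + 9, so 129 mod 15 = 9
  (-129) mod 15 = (-9) mod 15 = 15 - 9 = 6
Mesh after 129 steps: gear-0 tooth 3 meets gear-1 tooth 6

Answer: 3 6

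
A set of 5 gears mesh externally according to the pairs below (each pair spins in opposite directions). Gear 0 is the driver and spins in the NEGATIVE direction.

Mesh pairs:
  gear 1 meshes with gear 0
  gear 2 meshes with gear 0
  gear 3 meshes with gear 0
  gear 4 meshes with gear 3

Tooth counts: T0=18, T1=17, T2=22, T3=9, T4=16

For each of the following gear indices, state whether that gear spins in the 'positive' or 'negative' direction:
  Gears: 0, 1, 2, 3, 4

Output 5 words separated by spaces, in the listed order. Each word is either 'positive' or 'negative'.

Answer: negative positive positive positive negative

Derivation:
Gear 0 (driver): negative (depth 0)
  gear 1: meshes with gear 0 -> depth 1 -> positive (opposite of gear 0)
  gear 2: meshes with gear 0 -> depth 1 -> positive (opposite of gear 0)
  gear 3: meshes with gear 0 -> depth 1 -> positive (opposite of gear 0)
  gear 4: meshes with gear 3 -> depth 2 -> negative (opposite of gear 3)
Queried indices 0, 1, 2, 3, 4 -> negative, positive, positive, positive, negative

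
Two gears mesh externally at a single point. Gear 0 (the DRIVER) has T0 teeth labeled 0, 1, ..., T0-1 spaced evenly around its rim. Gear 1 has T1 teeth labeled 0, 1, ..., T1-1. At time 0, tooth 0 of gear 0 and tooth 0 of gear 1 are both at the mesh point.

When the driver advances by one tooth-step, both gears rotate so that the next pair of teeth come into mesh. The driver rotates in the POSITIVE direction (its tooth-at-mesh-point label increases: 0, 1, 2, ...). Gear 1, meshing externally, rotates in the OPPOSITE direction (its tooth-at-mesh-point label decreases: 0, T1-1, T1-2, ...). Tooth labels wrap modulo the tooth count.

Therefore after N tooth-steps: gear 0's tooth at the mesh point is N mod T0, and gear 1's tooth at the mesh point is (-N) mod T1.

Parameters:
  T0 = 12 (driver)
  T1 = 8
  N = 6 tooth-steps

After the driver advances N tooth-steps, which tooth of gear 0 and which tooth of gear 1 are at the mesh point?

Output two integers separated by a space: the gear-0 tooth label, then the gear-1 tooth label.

Answer: 6 2

Derivation:
Gear 0 (driver, T0=12): tooth at mesh = N mod T0
  6 = 0 * 12 + 6, so 6 mod 12 = 6
  gear 0 tooth = 6
Gear 1 (driven, T1=8): tooth at mesh = (-N) mod T1
  6 = 0 * 8 + 6, so 6 mod 8 = 6
  (-6) mod 8 = (-6) mod 8 = 8 - 6 = 2
Mesh after 6 steps: gear-0 tooth 6 meets gear-1 tooth 2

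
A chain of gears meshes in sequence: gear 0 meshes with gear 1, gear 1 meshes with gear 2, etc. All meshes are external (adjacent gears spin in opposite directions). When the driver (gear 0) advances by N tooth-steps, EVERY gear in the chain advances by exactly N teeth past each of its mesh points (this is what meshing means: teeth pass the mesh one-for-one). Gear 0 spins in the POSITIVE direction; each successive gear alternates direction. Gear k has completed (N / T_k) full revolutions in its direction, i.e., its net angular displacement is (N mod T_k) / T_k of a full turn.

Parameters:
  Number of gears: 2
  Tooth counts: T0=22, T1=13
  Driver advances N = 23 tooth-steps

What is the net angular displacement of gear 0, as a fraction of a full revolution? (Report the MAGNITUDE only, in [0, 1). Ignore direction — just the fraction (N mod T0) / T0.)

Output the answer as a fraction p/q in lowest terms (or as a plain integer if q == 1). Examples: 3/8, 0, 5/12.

Chain of 2 gears, tooth counts: [22, 13]
  gear 0: T0=22, direction=positive, advance = 23 mod 22 = 1 teeth = 1/22 turn
  gear 1: T1=13, direction=negative, advance = 23 mod 13 = 10 teeth = 10/13 turn
Gear 0: 23 mod 22 = 1
Fraction = 1 / 22 = 1/22 (gcd(1,22)=1) = 1/22

Answer: 1/22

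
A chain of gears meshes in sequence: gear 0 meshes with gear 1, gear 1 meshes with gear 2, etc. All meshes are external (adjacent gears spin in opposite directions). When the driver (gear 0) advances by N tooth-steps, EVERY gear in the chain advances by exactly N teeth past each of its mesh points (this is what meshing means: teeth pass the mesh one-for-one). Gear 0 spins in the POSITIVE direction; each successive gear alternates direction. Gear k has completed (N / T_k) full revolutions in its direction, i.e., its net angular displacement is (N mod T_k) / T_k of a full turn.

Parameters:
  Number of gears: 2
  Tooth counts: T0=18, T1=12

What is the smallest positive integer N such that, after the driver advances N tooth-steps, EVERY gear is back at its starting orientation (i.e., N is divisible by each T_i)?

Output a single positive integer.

Answer: 36

Derivation:
Gear k returns to start when N is a multiple of T_k.
All gears at start simultaneously when N is a common multiple of [18, 12]; the smallest such N is lcm(18, 12).
Start: lcm = T0 = 18
Fold in T1=12: gcd(18, 12) = 6; lcm(18, 12) = 18 * 12 / 6 = 216 / 6 = 36
Full cycle length = 36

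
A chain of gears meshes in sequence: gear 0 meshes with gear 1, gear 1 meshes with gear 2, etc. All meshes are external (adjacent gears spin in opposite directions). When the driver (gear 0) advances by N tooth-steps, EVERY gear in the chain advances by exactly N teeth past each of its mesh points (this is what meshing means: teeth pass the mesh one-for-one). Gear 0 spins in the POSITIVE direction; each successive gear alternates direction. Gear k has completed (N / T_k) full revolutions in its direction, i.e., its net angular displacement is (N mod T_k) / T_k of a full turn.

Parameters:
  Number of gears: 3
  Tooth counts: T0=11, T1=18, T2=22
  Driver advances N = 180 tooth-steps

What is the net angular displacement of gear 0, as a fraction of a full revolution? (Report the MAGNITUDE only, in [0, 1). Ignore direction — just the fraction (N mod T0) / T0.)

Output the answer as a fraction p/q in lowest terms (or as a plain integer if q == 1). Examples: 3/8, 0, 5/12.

Answer: 4/11

Derivation:
Chain of 3 gears, tooth counts: [11, 18, 22]
  gear 0: T0=11, direction=positive, advance = 180 mod 11 = 4 teeth = 4/11 turn
  gear 1: T1=18, direction=negative, advance = 180 mod 18 = 0 teeth = 0/18 turn
  gear 2: T2=22, direction=positive, advance = 180 mod 22 = 4 teeth = 4/22 turn
Gear 0: 180 mod 11 = 4
Fraction = 4 / 11 = 4/11 (gcd(4,11)=1) = 4/11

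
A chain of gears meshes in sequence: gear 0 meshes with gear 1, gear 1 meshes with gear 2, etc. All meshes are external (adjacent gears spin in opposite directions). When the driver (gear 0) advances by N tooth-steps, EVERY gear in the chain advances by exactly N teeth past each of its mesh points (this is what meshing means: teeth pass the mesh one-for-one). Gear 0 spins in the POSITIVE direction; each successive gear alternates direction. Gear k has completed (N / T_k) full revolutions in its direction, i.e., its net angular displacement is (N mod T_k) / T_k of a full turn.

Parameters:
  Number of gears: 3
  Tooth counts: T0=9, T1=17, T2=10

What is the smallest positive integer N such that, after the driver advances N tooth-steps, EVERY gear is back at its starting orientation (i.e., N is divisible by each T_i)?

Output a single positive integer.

Gear k returns to start when N is a multiple of T_k.
All gears at start simultaneously when N is a common multiple of [9, 17, 10]; the smallest such N is lcm(9, 17, 10).
Start: lcm = T0 = 9
Fold in T1=17: gcd(9, 17) = 1; lcm(9, 17) = 9 * 17 / 1 = 153 / 1 = 153
Fold in T2=10: gcd(153, 10) = 1; lcm(153, 10) = 153 * 10 / 1 = 1530 / 1 = 1530
Full cycle length = 1530

Answer: 1530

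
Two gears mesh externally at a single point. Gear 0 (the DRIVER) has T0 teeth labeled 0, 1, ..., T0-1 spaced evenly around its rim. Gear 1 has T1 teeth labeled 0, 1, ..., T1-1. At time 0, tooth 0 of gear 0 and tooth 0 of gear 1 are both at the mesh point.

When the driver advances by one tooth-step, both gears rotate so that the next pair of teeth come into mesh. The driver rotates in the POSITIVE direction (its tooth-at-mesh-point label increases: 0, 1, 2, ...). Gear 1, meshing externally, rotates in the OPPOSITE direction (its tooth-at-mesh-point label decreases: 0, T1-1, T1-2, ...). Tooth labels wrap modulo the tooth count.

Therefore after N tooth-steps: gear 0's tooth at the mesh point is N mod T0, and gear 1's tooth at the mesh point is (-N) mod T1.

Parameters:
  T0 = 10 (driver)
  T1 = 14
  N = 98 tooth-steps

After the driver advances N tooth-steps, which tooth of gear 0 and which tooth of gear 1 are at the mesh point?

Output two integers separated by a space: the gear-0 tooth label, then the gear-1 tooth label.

Gear 0 (driver, T0=10): tooth at mesh = N mod T0
  98 = 9 * 10 + 8, so 98 mod 10 = 8
  gear 0 tooth = 8
Gear 1 (driven, T1=14): tooth at mesh = (-N) mod T1
  98 = 7 * 14 + 0, so 98 mod 14 = 0
  (-98) mod 14 = 0
Mesh after 98 steps: gear-0 tooth 8 meets gear-1 tooth 0

Answer: 8 0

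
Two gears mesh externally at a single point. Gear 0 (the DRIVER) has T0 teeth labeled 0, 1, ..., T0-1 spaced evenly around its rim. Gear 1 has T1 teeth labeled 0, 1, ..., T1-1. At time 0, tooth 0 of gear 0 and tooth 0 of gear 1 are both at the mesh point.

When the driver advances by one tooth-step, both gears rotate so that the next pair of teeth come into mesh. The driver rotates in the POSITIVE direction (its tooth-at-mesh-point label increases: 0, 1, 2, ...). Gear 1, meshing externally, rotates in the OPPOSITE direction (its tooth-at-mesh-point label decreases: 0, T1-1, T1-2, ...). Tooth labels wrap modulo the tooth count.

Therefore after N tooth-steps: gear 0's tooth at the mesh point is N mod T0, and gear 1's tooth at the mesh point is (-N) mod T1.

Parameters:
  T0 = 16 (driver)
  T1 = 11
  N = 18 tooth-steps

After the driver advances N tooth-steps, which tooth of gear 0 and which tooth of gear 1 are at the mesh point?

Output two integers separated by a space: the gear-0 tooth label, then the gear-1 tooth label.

Gear 0 (driver, T0=16): tooth at mesh = N mod T0
  18 = 1 * 16 + 2, so 18 mod 16 = 2
  gear 0 tooth = 2
Gear 1 (driven, T1=11): tooth at mesh = (-N) mod T1
  18 = 1 * 11 + 7, so 18 mod 11 = 7
  (-18) mod 11 = (-7) mod 11 = 11 - 7 = 4
Mesh after 18 steps: gear-0 tooth 2 meets gear-1 tooth 4

Answer: 2 4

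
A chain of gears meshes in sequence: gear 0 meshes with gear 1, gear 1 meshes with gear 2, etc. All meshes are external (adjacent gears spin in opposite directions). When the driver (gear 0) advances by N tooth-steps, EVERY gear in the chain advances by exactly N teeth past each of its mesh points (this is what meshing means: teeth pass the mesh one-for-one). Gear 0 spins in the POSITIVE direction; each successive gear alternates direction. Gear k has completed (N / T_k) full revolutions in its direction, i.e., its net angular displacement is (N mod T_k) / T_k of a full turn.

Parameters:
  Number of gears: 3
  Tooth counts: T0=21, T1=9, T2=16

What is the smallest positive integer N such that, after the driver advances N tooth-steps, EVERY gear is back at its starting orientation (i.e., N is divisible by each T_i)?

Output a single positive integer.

Gear k returns to start when N is a multiple of T_k.
All gears at start simultaneously when N is a common multiple of [21, 9, 16]; the smallest such N is lcm(21, 9, 16).
Start: lcm = T0 = 21
Fold in T1=9: gcd(21, 9) = 3; lcm(21, 9) = 21 * 9 / 3 = 189 / 3 = 63
Fold in T2=16: gcd(63, 16) = 1; lcm(63, 16) = 63 * 16 / 1 = 1008 / 1 = 1008
Full cycle length = 1008

Answer: 1008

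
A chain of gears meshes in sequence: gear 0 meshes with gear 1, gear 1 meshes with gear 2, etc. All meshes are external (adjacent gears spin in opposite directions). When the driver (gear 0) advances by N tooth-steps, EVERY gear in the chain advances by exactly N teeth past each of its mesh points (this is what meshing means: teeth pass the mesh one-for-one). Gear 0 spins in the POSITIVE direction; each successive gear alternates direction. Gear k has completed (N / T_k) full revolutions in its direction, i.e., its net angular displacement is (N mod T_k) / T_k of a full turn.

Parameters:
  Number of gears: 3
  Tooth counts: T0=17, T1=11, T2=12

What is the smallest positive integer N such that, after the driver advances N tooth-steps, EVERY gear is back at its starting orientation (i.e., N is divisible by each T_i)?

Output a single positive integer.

Gear k returns to start when N is a multiple of T_k.
All gears at start simultaneously when N is a common multiple of [17, 11, 12]; the smallest such N is lcm(17, 11, 12).
Start: lcm = T0 = 17
Fold in T1=11: gcd(17, 11) = 1; lcm(17, 11) = 17 * 11 / 1 = 187 / 1 = 187
Fold in T2=12: gcd(187, 12) = 1; lcm(187, 12) = 187 * 12 / 1 = 2244 / 1 = 2244
Full cycle length = 2244

Answer: 2244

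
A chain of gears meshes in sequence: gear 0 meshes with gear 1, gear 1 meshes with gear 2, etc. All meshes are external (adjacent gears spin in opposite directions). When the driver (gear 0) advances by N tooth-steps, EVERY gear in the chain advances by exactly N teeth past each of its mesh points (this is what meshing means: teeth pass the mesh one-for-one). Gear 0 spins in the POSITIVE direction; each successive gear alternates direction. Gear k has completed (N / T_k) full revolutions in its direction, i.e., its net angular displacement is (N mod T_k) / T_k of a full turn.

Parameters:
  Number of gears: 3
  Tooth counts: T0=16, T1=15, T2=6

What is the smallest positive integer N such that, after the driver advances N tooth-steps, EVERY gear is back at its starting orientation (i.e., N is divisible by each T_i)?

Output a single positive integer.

Gear k returns to start when N is a multiple of T_k.
All gears at start simultaneously when N is a common multiple of [16, 15, 6]; the smallest such N is lcm(16, 15, 6).
Start: lcm = T0 = 16
Fold in T1=15: gcd(16, 15) = 1; lcm(16, 15) = 16 * 15 / 1 = 240 / 1 = 240
Fold in T2=6: gcd(240, 6) = 6; lcm(240, 6) = 240 * 6 / 6 = 1440 / 6 = 240
Full cycle length = 240

Answer: 240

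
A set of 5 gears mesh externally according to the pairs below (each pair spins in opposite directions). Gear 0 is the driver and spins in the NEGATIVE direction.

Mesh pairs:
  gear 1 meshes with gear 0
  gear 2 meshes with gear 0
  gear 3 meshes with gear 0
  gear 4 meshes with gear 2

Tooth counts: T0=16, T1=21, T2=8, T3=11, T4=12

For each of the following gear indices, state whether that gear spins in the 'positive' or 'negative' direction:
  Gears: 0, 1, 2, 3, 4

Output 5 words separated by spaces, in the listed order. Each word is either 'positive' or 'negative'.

Gear 0 (driver): negative (depth 0)
  gear 1: meshes with gear 0 -> depth 1 -> positive (opposite of gear 0)
  gear 2: meshes with gear 0 -> depth 1 -> positive (opposite of gear 0)
  gear 3: meshes with gear 0 -> depth 1 -> positive (opposite of gear 0)
  gear 4: meshes with gear 2 -> depth 2 -> negative (opposite of gear 2)
Queried indices 0, 1, 2, 3, 4 -> negative, positive, positive, positive, negative

Answer: negative positive positive positive negative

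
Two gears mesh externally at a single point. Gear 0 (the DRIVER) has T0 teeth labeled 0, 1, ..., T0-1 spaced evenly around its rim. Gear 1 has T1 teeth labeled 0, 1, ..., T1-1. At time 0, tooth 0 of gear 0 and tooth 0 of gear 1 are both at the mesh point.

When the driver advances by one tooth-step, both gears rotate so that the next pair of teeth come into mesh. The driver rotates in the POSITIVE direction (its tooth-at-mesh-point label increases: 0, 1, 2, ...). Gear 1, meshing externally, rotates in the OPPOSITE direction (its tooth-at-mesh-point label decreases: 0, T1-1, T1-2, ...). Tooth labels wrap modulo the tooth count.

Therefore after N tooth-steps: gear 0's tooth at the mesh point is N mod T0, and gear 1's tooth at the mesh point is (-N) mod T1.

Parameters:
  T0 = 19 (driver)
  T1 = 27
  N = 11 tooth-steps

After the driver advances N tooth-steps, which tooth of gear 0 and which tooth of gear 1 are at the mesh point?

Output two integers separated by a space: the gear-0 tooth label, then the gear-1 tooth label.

Gear 0 (driver, T0=19): tooth at mesh = N mod T0
  11 = 0 * 19 + 11, so 11 mod 19 = 11
  gear 0 tooth = 11
Gear 1 (driven, T1=27): tooth at mesh = (-N) mod T1
  11 = 0 * 27 + 11, so 11 mod 27 = 11
  (-11) mod 27 = (-11) mod 27 = 27 - 11 = 16
Mesh after 11 steps: gear-0 tooth 11 meets gear-1 tooth 16

Answer: 11 16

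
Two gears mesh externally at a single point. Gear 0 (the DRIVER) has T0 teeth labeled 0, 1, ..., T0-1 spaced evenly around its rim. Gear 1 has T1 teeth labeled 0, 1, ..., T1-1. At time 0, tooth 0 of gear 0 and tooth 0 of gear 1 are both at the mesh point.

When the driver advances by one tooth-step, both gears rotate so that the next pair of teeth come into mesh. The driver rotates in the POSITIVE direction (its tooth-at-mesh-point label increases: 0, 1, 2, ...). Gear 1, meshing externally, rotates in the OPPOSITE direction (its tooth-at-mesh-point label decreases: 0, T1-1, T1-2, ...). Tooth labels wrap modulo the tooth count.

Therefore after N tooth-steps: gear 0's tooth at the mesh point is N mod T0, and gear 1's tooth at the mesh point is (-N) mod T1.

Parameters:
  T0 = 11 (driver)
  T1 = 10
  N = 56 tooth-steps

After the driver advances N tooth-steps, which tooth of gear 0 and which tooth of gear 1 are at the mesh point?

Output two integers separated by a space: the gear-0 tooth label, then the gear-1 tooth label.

Gear 0 (driver, T0=11): tooth at mesh = N mod T0
  56 = 5 * 11 + 1, so 56 mod 11 = 1
  gear 0 tooth = 1
Gear 1 (driven, T1=10): tooth at mesh = (-N) mod T1
  56 = 5 * 10 + 6, so 56 mod 10 = 6
  (-56) mod 10 = (-6) mod 10 = 10 - 6 = 4
Mesh after 56 steps: gear-0 tooth 1 meets gear-1 tooth 4

Answer: 1 4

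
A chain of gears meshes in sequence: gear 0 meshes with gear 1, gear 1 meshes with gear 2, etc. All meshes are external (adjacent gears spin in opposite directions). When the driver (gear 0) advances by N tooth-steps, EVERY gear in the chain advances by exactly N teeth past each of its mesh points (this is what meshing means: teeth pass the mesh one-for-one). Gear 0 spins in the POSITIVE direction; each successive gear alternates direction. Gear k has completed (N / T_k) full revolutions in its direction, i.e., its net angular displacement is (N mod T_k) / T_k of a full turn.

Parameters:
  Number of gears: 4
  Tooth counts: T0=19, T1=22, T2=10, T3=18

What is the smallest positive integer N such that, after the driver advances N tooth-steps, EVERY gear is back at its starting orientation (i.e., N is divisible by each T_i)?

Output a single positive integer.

Gear k returns to start when N is a multiple of T_k.
All gears at start simultaneously when N is a common multiple of [19, 22, 10, 18]; the smallest such N is lcm(19, 22, 10, 18).
Start: lcm = T0 = 19
Fold in T1=22: gcd(19, 22) = 1; lcm(19, 22) = 19 * 22 / 1 = 418 / 1 = 418
Fold in T2=10: gcd(418, 10) = 2; lcm(418, 10) = 418 * 10 / 2 = 4180 / 2 = 2090
Fold in T3=18: gcd(2090, 18) = 2; lcm(2090, 18) = 2090 * 18 / 2 = 37620 / 2 = 18810
Full cycle length = 18810

Answer: 18810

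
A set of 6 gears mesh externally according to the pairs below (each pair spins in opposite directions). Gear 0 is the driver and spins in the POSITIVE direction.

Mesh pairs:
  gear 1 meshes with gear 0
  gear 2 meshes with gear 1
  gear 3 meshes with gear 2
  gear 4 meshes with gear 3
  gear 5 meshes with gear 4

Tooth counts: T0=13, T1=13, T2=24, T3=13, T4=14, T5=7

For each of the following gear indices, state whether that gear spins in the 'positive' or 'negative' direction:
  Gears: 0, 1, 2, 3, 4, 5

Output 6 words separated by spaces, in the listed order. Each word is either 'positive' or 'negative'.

Answer: positive negative positive negative positive negative

Derivation:
Gear 0 (driver): positive (depth 0)
  gear 1: meshes with gear 0 -> depth 1 -> negative (opposite of gear 0)
  gear 2: meshes with gear 1 -> depth 2 -> positive (opposite of gear 1)
  gear 3: meshes with gear 2 -> depth 3 -> negative (opposite of gear 2)
  gear 4: meshes with gear 3 -> depth 4 -> positive (opposite of gear 3)
  gear 5: meshes with gear 4 -> depth 5 -> negative (opposite of gear 4)
Queried indices 0, 1, 2, 3, 4, 5 -> positive, negative, positive, negative, positive, negative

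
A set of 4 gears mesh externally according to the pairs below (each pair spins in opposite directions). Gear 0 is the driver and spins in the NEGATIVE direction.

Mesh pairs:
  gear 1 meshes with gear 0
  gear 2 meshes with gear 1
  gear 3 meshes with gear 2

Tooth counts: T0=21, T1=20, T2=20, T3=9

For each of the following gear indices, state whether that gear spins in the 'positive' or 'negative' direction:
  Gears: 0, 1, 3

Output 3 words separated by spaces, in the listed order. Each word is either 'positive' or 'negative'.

Answer: negative positive positive

Derivation:
Gear 0 (driver): negative (depth 0)
  gear 1: meshes with gear 0 -> depth 1 -> positive (opposite of gear 0)
  gear 2: meshes with gear 1 -> depth 2 -> negative (opposite of gear 1)
  gear 3: meshes with gear 2 -> depth 3 -> positive (opposite of gear 2)
Queried indices 0, 1, 3 -> negative, positive, positive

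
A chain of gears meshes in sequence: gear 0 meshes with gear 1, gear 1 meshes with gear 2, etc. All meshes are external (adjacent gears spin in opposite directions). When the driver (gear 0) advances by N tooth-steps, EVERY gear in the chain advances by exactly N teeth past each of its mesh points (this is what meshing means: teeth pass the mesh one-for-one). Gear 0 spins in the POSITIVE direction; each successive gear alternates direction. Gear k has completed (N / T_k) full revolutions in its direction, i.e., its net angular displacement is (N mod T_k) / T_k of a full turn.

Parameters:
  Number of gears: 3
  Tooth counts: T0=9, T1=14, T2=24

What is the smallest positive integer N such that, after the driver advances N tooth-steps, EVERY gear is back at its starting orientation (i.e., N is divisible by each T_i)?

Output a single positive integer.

Gear k returns to start when N is a multiple of T_k.
All gears at start simultaneously when N is a common multiple of [9, 14, 24]; the smallest such N is lcm(9, 14, 24).
Start: lcm = T0 = 9
Fold in T1=14: gcd(9, 14) = 1; lcm(9, 14) = 9 * 14 / 1 = 126 / 1 = 126
Fold in T2=24: gcd(126, 24) = 6; lcm(126, 24) = 126 * 24 / 6 = 3024 / 6 = 504
Full cycle length = 504

Answer: 504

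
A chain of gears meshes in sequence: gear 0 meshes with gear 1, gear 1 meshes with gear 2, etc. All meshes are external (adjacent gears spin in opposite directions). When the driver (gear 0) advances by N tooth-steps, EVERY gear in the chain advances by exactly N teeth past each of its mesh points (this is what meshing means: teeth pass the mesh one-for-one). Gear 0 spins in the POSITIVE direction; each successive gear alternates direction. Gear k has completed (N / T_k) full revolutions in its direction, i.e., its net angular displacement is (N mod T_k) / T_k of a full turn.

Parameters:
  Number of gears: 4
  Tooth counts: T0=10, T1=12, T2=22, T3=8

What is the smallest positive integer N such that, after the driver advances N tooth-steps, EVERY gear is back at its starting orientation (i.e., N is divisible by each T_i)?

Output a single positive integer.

Gear k returns to start when N is a multiple of T_k.
All gears at start simultaneously when N is a common multiple of [10, 12, 22, 8]; the smallest such N is lcm(10, 12, 22, 8).
Start: lcm = T0 = 10
Fold in T1=12: gcd(10, 12) = 2; lcm(10, 12) = 10 * 12 / 2 = 120 / 2 = 60
Fold in T2=22: gcd(60, 22) = 2; lcm(60, 22) = 60 * 22 / 2 = 1320 / 2 = 660
Fold in T3=8: gcd(660, 8) = 4; lcm(660, 8) = 660 * 8 / 4 = 5280 / 4 = 1320
Full cycle length = 1320

Answer: 1320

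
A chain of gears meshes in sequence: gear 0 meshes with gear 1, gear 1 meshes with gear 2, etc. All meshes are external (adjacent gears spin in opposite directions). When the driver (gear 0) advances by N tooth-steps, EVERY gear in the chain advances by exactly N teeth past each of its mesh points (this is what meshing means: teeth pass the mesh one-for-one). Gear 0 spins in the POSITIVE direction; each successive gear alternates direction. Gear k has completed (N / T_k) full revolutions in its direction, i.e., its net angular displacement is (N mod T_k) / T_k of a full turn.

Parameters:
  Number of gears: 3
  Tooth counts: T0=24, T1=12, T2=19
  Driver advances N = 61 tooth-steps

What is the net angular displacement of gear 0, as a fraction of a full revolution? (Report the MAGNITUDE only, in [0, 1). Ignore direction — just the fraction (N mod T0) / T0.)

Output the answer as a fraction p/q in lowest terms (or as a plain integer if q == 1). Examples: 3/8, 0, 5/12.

Answer: 13/24

Derivation:
Chain of 3 gears, tooth counts: [24, 12, 19]
  gear 0: T0=24, direction=positive, advance = 61 mod 24 = 13 teeth = 13/24 turn
  gear 1: T1=12, direction=negative, advance = 61 mod 12 = 1 teeth = 1/12 turn
  gear 2: T2=19, direction=positive, advance = 61 mod 19 = 4 teeth = 4/19 turn
Gear 0: 61 mod 24 = 13
Fraction = 13 / 24 = 13/24 (gcd(13,24)=1) = 13/24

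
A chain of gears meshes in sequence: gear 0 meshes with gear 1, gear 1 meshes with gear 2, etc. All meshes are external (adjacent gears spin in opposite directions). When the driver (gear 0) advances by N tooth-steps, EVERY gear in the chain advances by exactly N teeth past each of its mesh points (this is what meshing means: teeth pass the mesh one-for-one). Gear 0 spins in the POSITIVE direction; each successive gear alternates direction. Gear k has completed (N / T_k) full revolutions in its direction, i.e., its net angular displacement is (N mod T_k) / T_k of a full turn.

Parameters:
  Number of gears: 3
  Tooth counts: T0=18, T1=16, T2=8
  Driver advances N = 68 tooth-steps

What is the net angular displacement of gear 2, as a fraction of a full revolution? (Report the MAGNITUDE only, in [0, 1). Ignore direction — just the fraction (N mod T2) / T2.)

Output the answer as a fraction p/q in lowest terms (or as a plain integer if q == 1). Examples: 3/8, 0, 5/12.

Answer: 1/2

Derivation:
Chain of 3 gears, tooth counts: [18, 16, 8]
  gear 0: T0=18, direction=positive, advance = 68 mod 18 = 14 teeth = 14/18 turn
  gear 1: T1=16, direction=negative, advance = 68 mod 16 = 4 teeth = 4/16 turn
  gear 2: T2=8, direction=positive, advance = 68 mod 8 = 4 teeth = 4/8 turn
Gear 2: 68 mod 8 = 4
Fraction = 4 / 8 = 1/2 (gcd(4,8)=4) = 1/2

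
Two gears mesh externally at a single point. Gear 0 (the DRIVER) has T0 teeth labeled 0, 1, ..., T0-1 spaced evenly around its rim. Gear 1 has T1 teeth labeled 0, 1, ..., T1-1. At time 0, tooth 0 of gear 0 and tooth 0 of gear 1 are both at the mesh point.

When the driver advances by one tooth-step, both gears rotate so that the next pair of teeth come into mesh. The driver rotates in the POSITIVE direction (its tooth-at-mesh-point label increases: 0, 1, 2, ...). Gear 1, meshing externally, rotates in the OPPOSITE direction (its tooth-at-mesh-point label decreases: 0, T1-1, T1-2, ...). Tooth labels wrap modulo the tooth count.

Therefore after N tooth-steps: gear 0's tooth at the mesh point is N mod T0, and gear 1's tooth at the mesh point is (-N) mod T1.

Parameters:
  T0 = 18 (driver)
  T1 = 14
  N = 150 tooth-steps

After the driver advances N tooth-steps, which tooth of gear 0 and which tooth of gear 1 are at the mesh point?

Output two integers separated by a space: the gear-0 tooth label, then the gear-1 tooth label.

Answer: 6 4

Derivation:
Gear 0 (driver, T0=18): tooth at mesh = N mod T0
  150 = 8 * 18 + 6, so 150 mod 18 = 6
  gear 0 tooth = 6
Gear 1 (driven, T1=14): tooth at mesh = (-N) mod T1
  150 = 10 * 14 + 10, so 150 mod 14 = 10
  (-150) mod 14 = (-10) mod 14 = 14 - 10 = 4
Mesh after 150 steps: gear-0 tooth 6 meets gear-1 tooth 4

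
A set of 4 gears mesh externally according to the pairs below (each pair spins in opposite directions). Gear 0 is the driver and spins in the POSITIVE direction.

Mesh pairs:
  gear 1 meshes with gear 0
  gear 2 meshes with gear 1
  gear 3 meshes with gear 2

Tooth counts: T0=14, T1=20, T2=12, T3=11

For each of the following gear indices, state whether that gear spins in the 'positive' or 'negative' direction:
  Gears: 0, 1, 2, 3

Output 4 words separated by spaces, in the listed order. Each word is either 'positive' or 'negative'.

Gear 0 (driver): positive (depth 0)
  gear 1: meshes with gear 0 -> depth 1 -> negative (opposite of gear 0)
  gear 2: meshes with gear 1 -> depth 2 -> positive (opposite of gear 1)
  gear 3: meshes with gear 2 -> depth 3 -> negative (opposite of gear 2)
Queried indices 0, 1, 2, 3 -> positive, negative, positive, negative

Answer: positive negative positive negative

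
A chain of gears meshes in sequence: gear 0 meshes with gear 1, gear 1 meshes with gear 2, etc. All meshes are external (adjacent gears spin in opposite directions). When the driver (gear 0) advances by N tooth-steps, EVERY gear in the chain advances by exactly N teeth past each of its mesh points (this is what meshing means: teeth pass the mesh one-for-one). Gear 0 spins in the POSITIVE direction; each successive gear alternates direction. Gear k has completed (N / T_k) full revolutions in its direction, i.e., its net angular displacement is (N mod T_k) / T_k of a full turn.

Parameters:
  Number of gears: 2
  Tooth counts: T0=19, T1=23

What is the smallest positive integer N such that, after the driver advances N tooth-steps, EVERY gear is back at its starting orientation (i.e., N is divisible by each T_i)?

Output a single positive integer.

Answer: 437

Derivation:
Gear k returns to start when N is a multiple of T_k.
All gears at start simultaneously when N is a common multiple of [19, 23]; the smallest such N is lcm(19, 23).
Start: lcm = T0 = 19
Fold in T1=23: gcd(19, 23) = 1; lcm(19, 23) = 19 * 23 / 1 = 437 / 1 = 437
Full cycle length = 437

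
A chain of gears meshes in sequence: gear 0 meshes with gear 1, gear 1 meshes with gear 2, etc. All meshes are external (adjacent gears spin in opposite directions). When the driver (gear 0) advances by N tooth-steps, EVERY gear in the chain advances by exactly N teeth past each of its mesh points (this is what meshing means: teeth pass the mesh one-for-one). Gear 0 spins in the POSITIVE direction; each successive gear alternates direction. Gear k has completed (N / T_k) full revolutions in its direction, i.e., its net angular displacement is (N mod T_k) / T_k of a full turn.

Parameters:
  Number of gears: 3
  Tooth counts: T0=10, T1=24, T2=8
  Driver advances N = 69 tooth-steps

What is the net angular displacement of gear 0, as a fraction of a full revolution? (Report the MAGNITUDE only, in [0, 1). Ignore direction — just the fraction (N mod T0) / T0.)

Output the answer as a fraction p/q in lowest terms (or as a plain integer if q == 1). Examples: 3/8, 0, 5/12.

Chain of 3 gears, tooth counts: [10, 24, 8]
  gear 0: T0=10, direction=positive, advance = 69 mod 10 = 9 teeth = 9/10 turn
  gear 1: T1=24, direction=negative, advance = 69 mod 24 = 21 teeth = 21/24 turn
  gear 2: T2=8, direction=positive, advance = 69 mod 8 = 5 teeth = 5/8 turn
Gear 0: 69 mod 10 = 9
Fraction = 9 / 10 = 9/10 (gcd(9,10)=1) = 9/10

Answer: 9/10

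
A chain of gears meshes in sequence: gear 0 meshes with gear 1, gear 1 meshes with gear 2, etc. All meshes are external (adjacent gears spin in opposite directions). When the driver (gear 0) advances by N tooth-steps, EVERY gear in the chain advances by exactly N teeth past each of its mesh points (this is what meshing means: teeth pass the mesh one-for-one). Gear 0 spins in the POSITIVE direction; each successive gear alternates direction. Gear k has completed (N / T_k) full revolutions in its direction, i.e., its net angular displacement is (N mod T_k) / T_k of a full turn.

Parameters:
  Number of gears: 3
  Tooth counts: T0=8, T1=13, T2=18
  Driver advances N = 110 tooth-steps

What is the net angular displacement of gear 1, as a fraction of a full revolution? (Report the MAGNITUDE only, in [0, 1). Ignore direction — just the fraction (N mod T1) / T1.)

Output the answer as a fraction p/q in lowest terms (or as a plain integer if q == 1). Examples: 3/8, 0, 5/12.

Chain of 3 gears, tooth counts: [8, 13, 18]
  gear 0: T0=8, direction=positive, advance = 110 mod 8 = 6 teeth = 6/8 turn
  gear 1: T1=13, direction=negative, advance = 110 mod 13 = 6 teeth = 6/13 turn
  gear 2: T2=18, direction=positive, advance = 110 mod 18 = 2 teeth = 2/18 turn
Gear 1: 110 mod 13 = 6
Fraction = 6 / 13 = 6/13 (gcd(6,13)=1) = 6/13

Answer: 6/13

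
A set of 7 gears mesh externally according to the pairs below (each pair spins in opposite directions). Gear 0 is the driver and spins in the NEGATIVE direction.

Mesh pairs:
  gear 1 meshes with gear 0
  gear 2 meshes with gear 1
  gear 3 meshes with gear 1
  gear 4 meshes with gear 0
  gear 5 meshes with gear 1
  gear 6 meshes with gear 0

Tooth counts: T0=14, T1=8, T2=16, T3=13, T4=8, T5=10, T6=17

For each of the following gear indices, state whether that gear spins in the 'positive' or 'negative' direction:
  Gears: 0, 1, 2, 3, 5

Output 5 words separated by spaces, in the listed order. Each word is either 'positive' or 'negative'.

Gear 0 (driver): negative (depth 0)
  gear 1: meshes with gear 0 -> depth 1 -> positive (opposite of gear 0)
  gear 2: meshes with gear 1 -> depth 2 -> negative (opposite of gear 1)
  gear 3: meshes with gear 1 -> depth 2 -> negative (opposite of gear 1)
  gear 4: meshes with gear 0 -> depth 1 -> positive (opposite of gear 0)
  gear 5: meshes with gear 1 -> depth 2 -> negative (opposite of gear 1)
  gear 6: meshes with gear 0 -> depth 1 -> positive (opposite of gear 0)
Queried indices 0, 1, 2, 3, 5 -> negative, positive, negative, negative, negative

Answer: negative positive negative negative negative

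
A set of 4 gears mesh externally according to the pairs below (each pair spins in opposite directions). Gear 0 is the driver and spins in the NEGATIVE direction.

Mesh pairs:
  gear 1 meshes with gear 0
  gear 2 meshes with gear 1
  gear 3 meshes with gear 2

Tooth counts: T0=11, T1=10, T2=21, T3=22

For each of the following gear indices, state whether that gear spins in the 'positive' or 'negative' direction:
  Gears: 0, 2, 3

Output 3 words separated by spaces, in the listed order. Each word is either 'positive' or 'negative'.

Answer: negative negative positive

Derivation:
Gear 0 (driver): negative (depth 0)
  gear 1: meshes with gear 0 -> depth 1 -> positive (opposite of gear 0)
  gear 2: meshes with gear 1 -> depth 2 -> negative (opposite of gear 1)
  gear 3: meshes with gear 2 -> depth 3 -> positive (opposite of gear 2)
Queried indices 0, 2, 3 -> negative, negative, positive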